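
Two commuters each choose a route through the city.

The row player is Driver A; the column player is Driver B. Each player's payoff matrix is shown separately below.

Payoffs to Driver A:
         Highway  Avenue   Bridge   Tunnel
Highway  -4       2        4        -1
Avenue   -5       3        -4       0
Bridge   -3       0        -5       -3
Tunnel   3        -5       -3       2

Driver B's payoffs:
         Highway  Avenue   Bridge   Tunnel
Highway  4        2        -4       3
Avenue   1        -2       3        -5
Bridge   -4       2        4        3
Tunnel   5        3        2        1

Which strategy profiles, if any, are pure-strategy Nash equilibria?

The unique pure-strategy Nash equilibrium is (Tunnel, Highway).

For each player, find the best response to each opponent profile; mutual best responses are the pure NE.
Driver A against Highway: payoffs -4, -5, -3, 3 → best response Tunnel.
Driver A against Avenue: payoffs 2, 3, 0, -5 → best response Avenue.
Driver A against Bridge: payoffs 4, -4, -5, -3 → best response Highway.
Driver A against Tunnel: payoffs -1, 0, -3, 2 → best response Tunnel.
Driver B against Highway: payoffs 4, 2, -4, 3 → best response Highway.
Driver B against Avenue: payoffs 1, -2, 3, -5 → best response Bridge.
Driver B against Bridge: payoffs -4, 2, 4, 3 → best response Bridge.
Driver B against Tunnel: payoffs 5, 3, 2, 1 → best response Highway.
Mutual best responses: (Tunnel, Highway).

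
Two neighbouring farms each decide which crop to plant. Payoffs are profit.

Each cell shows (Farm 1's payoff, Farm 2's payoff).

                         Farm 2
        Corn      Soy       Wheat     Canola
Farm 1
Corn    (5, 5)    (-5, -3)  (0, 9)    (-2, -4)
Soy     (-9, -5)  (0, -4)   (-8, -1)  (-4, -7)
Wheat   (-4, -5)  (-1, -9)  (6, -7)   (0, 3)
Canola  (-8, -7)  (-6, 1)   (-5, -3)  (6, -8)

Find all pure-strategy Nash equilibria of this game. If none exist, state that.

Check each profile: it is a Nash equilibrium iff no player can strictly gain by switching unilaterally.
(Corn, Corn): Farm 2 can switch to Wheat (5 → 9). Not NE.
(Corn, Soy): Farm 1 can switch to Soy (-5 → 0). Not NE.
(Corn, Wheat): Farm 1 can switch to Wheat (0 → 6). Not NE.
(Corn, Canola): Farm 1 can switch to Wheat (-2 → 0). Not NE.
(Soy, Corn): Farm 1 can switch to Corn (-9 → 5). Not NE.
(Soy, Soy): Farm 2 can switch to Wheat (-4 → -1). Not NE.
(Soy, Wheat): Farm 1 can switch to Corn (-8 → 0). Not NE.
(Soy, Canola): Farm 1 can switch to Corn (-4 → -2). Not NE.
(Wheat, Corn): Farm 1 can switch to Corn (-4 → 5). Not NE.
(Wheat, Soy): Farm 1 can switch to Soy (-1 → 0). Not NE.
(Wheat, Wheat): Farm 2 can switch to Corn (-7 → -5). Not NE.
(Wheat, Canola): Farm 1 can switch to Canola (0 → 6). Not NE.
(The remaining 4 profiles each have a profitable deviation by the same check.)

No pure-strategy Nash equilibrium.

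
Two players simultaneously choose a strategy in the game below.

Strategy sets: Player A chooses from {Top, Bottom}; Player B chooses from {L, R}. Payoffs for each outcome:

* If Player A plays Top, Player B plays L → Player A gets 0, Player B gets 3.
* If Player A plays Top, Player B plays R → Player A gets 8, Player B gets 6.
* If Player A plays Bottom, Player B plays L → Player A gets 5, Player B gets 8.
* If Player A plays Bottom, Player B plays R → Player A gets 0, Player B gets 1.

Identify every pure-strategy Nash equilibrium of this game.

Pure-strategy Nash equilibria: (Top, R); (Bottom, L)

Mark each player's best response to every combination of opponents' strategies; a profile where every player is best-responding is a pure Nash equilibrium.
Player A against L: payoffs 0, 5 → best response Bottom.
Player A against R: payoffs 8, 0 → best response Top.
Player B against Top: payoffs 3, 6 → best response R.
Player B against Bottom: payoffs 8, 1 → best response L.
Mutual best responses: (Top, R); (Bottom, L).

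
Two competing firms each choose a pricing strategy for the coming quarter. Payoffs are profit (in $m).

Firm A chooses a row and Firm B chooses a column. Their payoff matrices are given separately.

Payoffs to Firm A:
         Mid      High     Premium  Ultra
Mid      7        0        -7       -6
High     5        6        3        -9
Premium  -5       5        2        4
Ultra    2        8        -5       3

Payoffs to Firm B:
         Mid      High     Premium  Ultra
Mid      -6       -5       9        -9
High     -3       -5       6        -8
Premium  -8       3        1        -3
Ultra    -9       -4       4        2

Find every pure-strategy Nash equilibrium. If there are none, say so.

Check each profile: it is a Nash equilibrium iff no player can strictly gain by switching unilaterally.
(Mid, Mid): Firm B can switch to High (-6 → -5). Not NE.
(Mid, High): Firm A can switch to High (0 → 6). Not NE.
(Mid, Premium): Firm A can switch to High (-7 → 3). Not NE.
(Mid, Ultra): Firm A can switch to Premium (-6 → 4). Not NE.
(High, Mid): Firm A can switch to Mid (5 → 7). Not NE.
(High, High): Firm A can switch to Ultra (6 → 8). Not NE.
(High, Premium): Firm A gets 3, best alternative 2; Firm B gets 6, best alternative -3. No profitable deviation — NE.
(High, Ultra): Firm A can switch to Mid (-9 → -6). Not NE.
(Premium, Mid): Firm A can switch to Mid (-5 → 7). Not NE.
(The remaining 7 profiles each have a profitable deviation by the same check.)

(High, Premium)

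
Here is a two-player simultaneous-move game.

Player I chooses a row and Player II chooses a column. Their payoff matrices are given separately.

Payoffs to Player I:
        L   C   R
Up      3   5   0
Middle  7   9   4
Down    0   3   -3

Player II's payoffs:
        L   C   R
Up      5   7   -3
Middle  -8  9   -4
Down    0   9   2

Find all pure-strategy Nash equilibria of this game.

For each player, find the best response to each opponent profile; mutual best responses are the pure NE.
Player I against L: payoffs 3, 7, 0 → best response Middle.
Player I against C: payoffs 5, 9, 3 → best response Middle.
Player I against R: payoffs 0, 4, -3 → best response Middle.
Player II against Up: payoffs 5, 7, -3 → best response C.
Player II against Middle: payoffs -8, 9, -4 → best response C.
Player II against Down: payoffs 0, 9, 2 → best response C.
Mutual best responses: (Middle, C).

(Middle, C)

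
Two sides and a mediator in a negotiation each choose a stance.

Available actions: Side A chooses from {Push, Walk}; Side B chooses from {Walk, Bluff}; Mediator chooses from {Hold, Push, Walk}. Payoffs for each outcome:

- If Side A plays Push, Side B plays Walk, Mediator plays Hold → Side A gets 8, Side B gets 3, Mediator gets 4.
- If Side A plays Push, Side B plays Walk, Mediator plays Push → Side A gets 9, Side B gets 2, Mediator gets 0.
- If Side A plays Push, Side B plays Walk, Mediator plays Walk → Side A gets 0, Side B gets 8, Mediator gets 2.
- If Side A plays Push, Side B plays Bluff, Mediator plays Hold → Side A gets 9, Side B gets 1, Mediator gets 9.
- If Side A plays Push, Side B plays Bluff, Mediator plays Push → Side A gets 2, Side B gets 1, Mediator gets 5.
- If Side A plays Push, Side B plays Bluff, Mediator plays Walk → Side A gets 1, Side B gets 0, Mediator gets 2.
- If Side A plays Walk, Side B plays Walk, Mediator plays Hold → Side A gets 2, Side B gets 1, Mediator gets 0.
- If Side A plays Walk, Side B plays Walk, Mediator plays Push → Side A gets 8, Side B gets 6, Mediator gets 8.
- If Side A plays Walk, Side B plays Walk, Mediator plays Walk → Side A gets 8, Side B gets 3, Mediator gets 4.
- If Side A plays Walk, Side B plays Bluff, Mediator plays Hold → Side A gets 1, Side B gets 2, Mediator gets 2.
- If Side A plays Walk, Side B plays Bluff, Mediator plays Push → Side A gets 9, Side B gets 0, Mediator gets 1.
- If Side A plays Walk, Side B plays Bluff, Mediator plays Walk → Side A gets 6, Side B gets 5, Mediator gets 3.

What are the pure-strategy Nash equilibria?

Pure-strategy Nash equilibria: (Push, Walk, Hold); (Walk, Bluff, Walk)

Side A against (Walk, Hold): payoffs 8, 2 → best response Push.
Side A against (Walk, Push): payoffs 9, 8 → best response Push.
Side A against (Walk, Walk): payoffs 0, 8 → best response Walk.
Side A against (Bluff, Hold): payoffs 9, 1 → best response Push.
Side A against (Bluff, Push): payoffs 2, 9 → best response Walk.
Side A against (Bluff, Walk): payoffs 1, 6 → best response Walk.
Side B against (Push, Hold): payoffs 3, 1 → best response Walk.
Side B against (Push, Push): payoffs 2, 1 → best response Walk.
Side B against (Push, Walk): payoffs 8, 0 → best response Walk.
Side B against (Walk, Hold): payoffs 1, 2 → best response Bluff.
Side B against (Walk, Push): payoffs 6, 0 → best response Walk.
Side B against (Walk, Walk): payoffs 3, 5 → best response Bluff.
Mediator against (Push, Walk): payoffs 4, 0, 2 → best response Hold.
Mediator against (Push, Bluff): payoffs 9, 5, 2 → best response Hold.
Mediator against (Walk, Walk): payoffs 0, 8, 4 → best response Push.
Mediator against (Walk, Bluff): payoffs 2, 1, 3 → best response Walk.
Mutual best responses: (Push, Walk, Hold); (Walk, Bluff, Walk).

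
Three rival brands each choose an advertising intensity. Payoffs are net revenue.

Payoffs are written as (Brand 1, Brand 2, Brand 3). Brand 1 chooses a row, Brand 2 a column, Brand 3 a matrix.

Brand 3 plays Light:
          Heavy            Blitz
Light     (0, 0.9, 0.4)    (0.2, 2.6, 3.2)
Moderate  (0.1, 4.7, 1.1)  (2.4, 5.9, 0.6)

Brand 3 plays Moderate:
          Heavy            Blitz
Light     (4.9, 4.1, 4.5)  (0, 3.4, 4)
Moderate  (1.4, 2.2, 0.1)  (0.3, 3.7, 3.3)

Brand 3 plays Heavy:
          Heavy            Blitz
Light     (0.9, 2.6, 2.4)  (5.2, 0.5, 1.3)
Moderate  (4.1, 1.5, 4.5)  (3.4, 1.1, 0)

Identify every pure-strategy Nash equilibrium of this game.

The pure Nash equilibria are (Light, Heavy, Moderate) and (Moderate, Heavy, Heavy) and (Moderate, Blitz, Moderate).

Brand 1 against (Heavy, Light): payoffs 0, 0.1 → best response Moderate.
Brand 1 against (Heavy, Moderate): payoffs 4.9, 1.4 → best response Light.
Brand 1 against (Heavy, Heavy): payoffs 0.9, 4.1 → best response Moderate.
Brand 1 against (Blitz, Light): payoffs 0.2, 2.4 → best response Moderate.
Brand 1 against (Blitz, Moderate): payoffs 0, 0.3 → best response Moderate.
Brand 1 against (Blitz, Heavy): payoffs 5.2, 3.4 → best response Light.
Brand 2 against (Light, Light): payoffs 0.9, 2.6 → best response Blitz.
Brand 2 against (Light, Moderate): payoffs 4.1, 3.4 → best response Heavy.
Brand 2 against (Light, Heavy): payoffs 2.6, 0.5 → best response Heavy.
Brand 2 against (Moderate, Light): payoffs 4.7, 5.9 → best response Blitz.
Brand 2 against (Moderate, Moderate): payoffs 2.2, 3.7 → best response Blitz.
Brand 2 against (Moderate, Heavy): payoffs 1.5, 1.1 → best response Heavy.
Brand 3 against (Light, Heavy): payoffs 0.4, 4.5, 2.4 → best response Moderate.
Brand 3 against (Light, Blitz): payoffs 3.2, 4, 1.3 → best response Moderate.
Brand 3 against (Moderate, Heavy): payoffs 1.1, 0.1, 4.5 → best response Heavy.
Brand 3 against (Moderate, Blitz): payoffs 0.6, 3.3, 0 → best response Moderate.
Mutual best responses: (Light, Heavy, Moderate); (Moderate, Heavy, Heavy); (Moderate, Blitz, Moderate).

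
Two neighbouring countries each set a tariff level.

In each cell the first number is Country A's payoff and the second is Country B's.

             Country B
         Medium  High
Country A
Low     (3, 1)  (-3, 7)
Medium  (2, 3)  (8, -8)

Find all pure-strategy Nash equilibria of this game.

Country A against Medium: payoffs 3, 2 → best response Low.
Country A against High: payoffs -3, 8 → best response Medium.
Country B against Low: payoffs 1, 7 → best response High.
Country B against Medium: payoffs 3, -8 → best response Medium.
No profile is a mutual best response for all players.

This game has no pure Nash equilibrium.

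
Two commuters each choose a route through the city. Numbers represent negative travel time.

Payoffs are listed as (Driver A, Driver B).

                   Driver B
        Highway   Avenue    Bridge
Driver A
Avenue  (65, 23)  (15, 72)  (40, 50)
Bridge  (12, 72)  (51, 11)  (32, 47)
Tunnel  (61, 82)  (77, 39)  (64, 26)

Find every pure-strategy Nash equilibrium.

This game has no pure Nash equilibrium.

For each strategy profile, look for a profitable unilateral deviation.
(Avenue, Highway): Driver B can switch to Avenue (23 → 72). Not NE.
(Avenue, Avenue): Driver A can switch to Bridge (15 → 51). Not NE.
(Avenue, Bridge): Driver A can switch to Tunnel (40 → 64). Not NE.
(Bridge, Highway): Driver A can switch to Avenue (12 → 65). Not NE.
(Bridge, Avenue): Driver A can switch to Tunnel (51 → 77). Not NE.
(Bridge, Bridge): Driver A can switch to Avenue (32 → 40). Not NE.
(Tunnel, Highway): Driver A can switch to Avenue (61 → 65). Not NE.
(Tunnel, Avenue): Driver B can switch to Highway (39 → 82). Not NE.
(The remaining 1 profile has a profitable deviation by the same check.)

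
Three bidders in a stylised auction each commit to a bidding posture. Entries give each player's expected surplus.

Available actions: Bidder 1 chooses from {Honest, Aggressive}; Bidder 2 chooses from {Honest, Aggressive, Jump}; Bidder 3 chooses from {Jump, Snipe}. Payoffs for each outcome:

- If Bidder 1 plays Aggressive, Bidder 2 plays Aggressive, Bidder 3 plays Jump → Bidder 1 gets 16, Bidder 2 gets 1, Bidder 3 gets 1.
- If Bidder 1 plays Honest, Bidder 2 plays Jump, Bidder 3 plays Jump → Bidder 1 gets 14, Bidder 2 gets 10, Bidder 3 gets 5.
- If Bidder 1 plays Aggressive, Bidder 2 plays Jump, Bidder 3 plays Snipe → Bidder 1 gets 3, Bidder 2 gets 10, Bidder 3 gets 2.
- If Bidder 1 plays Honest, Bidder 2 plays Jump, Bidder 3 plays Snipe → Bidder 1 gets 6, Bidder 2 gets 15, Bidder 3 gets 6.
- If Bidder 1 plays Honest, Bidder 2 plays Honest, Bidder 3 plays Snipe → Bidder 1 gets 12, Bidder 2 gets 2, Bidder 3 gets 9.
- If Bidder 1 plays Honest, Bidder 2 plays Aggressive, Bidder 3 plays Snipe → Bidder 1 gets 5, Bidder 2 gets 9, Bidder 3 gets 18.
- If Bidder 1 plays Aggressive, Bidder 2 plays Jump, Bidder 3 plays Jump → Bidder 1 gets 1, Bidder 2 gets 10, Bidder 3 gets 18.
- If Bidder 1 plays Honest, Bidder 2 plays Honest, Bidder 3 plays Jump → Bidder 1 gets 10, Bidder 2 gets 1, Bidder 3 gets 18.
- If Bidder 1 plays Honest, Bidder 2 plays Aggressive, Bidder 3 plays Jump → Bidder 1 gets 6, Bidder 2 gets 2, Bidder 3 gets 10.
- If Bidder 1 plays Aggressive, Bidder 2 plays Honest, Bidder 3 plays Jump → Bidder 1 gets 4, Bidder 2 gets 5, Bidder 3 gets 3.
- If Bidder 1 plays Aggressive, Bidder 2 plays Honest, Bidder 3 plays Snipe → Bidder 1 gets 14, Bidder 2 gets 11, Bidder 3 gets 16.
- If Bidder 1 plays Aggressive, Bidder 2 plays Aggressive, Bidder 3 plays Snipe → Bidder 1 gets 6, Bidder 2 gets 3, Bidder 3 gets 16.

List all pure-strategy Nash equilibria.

(Honest, Jump, Snipe); (Aggressive, Honest, Snipe)

For each player, find the best response to each opponent profile; mutual best responses are the pure NE.
Bidder 1 against (Honest, Jump): payoffs 10, 4 → best response Honest.
Bidder 1 against (Honest, Snipe): payoffs 12, 14 → best response Aggressive.
Bidder 1 against (Aggressive, Jump): payoffs 6, 16 → best response Aggressive.
Bidder 1 against (Aggressive, Snipe): payoffs 5, 6 → best response Aggressive.
Bidder 1 against (Jump, Jump): payoffs 14, 1 → best response Honest.
Bidder 1 against (Jump, Snipe): payoffs 6, 3 → best response Honest.
Bidder 2 against (Honest, Jump): payoffs 1, 2, 10 → best response Jump.
Bidder 2 against (Honest, Snipe): payoffs 2, 9, 15 → best response Jump.
Bidder 2 against (Aggressive, Jump): payoffs 5, 1, 10 → best response Jump.
Bidder 2 against (Aggressive, Snipe): payoffs 11, 3, 10 → best response Honest.
Bidder 3 against (Honest, Honest): payoffs 18, 9 → best response Jump.
Bidder 3 against (Honest, Aggressive): payoffs 10, 18 → best response Snipe.
Bidder 3 against (Honest, Jump): payoffs 5, 6 → best response Snipe.
Bidder 3 against (Aggressive, Honest): payoffs 3, 16 → best response Snipe.
Bidder 3 against (Aggressive, Aggressive): payoffs 1, 16 → best response Snipe.
Bidder 3 against (Aggressive, Jump): payoffs 18, 2 → best response Jump.
Mutual best responses: (Honest, Jump, Snipe); (Aggressive, Honest, Snipe).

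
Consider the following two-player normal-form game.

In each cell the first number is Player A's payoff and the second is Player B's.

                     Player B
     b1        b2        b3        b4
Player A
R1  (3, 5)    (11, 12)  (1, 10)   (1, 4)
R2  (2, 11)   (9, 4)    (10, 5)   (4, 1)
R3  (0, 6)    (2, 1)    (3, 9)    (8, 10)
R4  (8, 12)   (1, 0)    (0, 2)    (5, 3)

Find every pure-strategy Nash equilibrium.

(R1, b1): Player A can switch to R4 (3 → 8). Not NE.
(R1, b2): Player A gets 11, best alternative 9; Player B gets 12, best alternative 10. No profitable deviation — NE.
(R1, b3): Player A can switch to R2 (1 → 10). Not NE.
(R1, b4): Player A can switch to R2 (1 → 4). Not NE.
(R2, b1): Player A can switch to R1 (2 → 3). Not NE.
(R2, b2): Player A can switch to R1 (9 → 11). Not NE.
(R2, b3): Player B can switch to b1 (5 → 11). Not NE.
(R2, b4): Player A can switch to R3 (4 → 8). Not NE.
(R3, b1): Player A can switch to R1 (0 → 3). Not NE.
(R3, b2): Player A can switch to R1 (2 → 11). Not NE.
(R3, b3): Player A can switch to R2 (3 → 10). Not NE.
(R3, b4): Player A gets 8, best alternative 5; Player B gets 10, best alternative 9. No profitable deviation — NE.
(R4, b1): Player A gets 8, best alternative 3; Player B gets 12, best alternative 3. No profitable deviation — NE.
(The remaining 3 profiles each have a profitable deviation by the same check.)

The pure Nash equilibria are (R1, b2); (R3, b4); (R4, b1).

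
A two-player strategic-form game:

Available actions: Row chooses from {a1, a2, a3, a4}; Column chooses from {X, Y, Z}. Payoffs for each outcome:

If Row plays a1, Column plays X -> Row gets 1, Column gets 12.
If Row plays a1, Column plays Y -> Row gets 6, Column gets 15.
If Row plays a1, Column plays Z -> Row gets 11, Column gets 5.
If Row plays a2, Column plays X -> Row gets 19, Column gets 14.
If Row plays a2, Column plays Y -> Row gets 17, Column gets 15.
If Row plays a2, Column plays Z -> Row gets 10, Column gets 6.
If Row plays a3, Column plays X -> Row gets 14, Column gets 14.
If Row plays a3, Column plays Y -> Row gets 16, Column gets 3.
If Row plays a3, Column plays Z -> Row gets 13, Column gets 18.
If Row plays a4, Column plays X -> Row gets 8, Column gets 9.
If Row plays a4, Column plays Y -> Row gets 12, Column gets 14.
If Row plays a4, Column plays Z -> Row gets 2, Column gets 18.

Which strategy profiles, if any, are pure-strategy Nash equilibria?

Mark each player's best response to every combination of opponents' strategies; a profile where every player is best-responding is a pure Nash equilibrium.
Row against X: payoffs 1, 19, 14, 8 → best response a2.
Row against Y: payoffs 6, 17, 16, 12 → best response a2.
Row against Z: payoffs 11, 10, 13, 2 → best response a3.
Column against a1: payoffs 12, 15, 5 → best response Y.
Column against a2: payoffs 14, 15, 6 → best response Y.
Column against a3: payoffs 14, 3, 18 → best response Z.
Column against a4: payoffs 9, 14, 18 → best response Z.
Mutual best responses: (a2, Y); (a3, Z).

The pure Nash equilibria are (a2, Y), (a3, Z).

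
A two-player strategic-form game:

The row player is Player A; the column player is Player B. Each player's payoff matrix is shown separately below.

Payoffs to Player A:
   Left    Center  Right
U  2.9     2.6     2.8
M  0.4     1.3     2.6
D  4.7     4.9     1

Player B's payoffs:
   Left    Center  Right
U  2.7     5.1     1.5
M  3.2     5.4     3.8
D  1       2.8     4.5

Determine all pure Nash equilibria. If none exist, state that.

none

Mark each player's best response to every combination of opponents' strategies; a profile where every player is best-responding is a pure Nash equilibrium.
Player A against Left: payoffs 2.9, 0.4, 4.7 → best response D.
Player A against Center: payoffs 2.6, 1.3, 4.9 → best response D.
Player A against Right: payoffs 2.8, 2.6, 1 → best response U.
Player B against U: payoffs 2.7, 5.1, 1.5 → best response Center.
Player B against M: payoffs 3.2, 5.4, 3.8 → best response Center.
Player B against D: payoffs 1, 2.8, 4.5 → best response Right.
No profile is a mutual best response for all players.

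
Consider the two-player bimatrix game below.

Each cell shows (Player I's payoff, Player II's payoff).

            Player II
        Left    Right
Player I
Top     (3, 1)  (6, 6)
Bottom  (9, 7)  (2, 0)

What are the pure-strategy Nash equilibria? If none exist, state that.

Player I against Left: payoffs 3, 9 → best response Bottom.
Player I against Right: payoffs 6, 2 → best response Top.
Player II against Top: payoffs 1, 6 → best response Right.
Player II against Bottom: payoffs 7, 0 → best response Left.
Mutual best responses: (Top, Right); (Bottom, Left).

Pure-strategy Nash equilibria: (Top, Right); (Bottom, Left)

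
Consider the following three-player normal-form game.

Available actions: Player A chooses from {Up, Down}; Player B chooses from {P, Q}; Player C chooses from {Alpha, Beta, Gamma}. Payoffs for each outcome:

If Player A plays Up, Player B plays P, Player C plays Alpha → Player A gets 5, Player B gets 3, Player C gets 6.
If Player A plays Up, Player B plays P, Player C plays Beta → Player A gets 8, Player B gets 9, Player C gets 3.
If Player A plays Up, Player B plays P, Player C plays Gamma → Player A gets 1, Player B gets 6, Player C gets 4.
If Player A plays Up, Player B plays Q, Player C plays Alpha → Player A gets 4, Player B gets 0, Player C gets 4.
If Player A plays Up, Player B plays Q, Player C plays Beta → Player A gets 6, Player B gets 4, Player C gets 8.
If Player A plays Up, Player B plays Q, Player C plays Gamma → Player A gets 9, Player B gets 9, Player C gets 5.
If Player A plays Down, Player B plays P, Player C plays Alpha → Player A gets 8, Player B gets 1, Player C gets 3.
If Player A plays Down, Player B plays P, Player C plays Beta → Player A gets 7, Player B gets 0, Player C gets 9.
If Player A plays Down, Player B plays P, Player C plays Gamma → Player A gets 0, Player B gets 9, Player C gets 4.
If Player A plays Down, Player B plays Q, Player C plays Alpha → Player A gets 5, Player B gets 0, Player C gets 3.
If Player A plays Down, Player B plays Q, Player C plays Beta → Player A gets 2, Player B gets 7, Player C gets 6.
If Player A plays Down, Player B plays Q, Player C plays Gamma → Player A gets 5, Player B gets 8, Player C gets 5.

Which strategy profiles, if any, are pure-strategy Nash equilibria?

Player A against (P, Alpha): payoffs 5, 8 → best response Down.
Player A against (P, Beta): payoffs 8, 7 → best response Up.
Player A against (P, Gamma): payoffs 1, 0 → best response Up.
Player A against (Q, Alpha): payoffs 4, 5 → best response Down.
Player A against (Q, Beta): payoffs 6, 2 → best response Up.
Player A against (Q, Gamma): payoffs 9, 5 → best response Up.
Player B against (Up, Alpha): payoffs 3, 0 → best response P.
Player B against (Up, Beta): payoffs 9, 4 → best response P.
Player B against (Up, Gamma): payoffs 6, 9 → best response Q.
Player B against (Down, Alpha): payoffs 1, 0 → best response P.
Player B against (Down, Beta): payoffs 0, 7 → best response Q.
Player B against (Down, Gamma): payoffs 9, 8 → best response P.
Player C against (Up, P): payoffs 6, 3, 4 → best response Alpha.
Player C against (Up, Q): payoffs 4, 8, 5 → best response Beta.
Player C against (Down, P): payoffs 3, 9, 4 → best response Beta.
Player C against (Down, Q): payoffs 3, 6, 5 → best response Beta.
No profile is a mutual best response for all players.

No pure-strategy Nash equilibrium.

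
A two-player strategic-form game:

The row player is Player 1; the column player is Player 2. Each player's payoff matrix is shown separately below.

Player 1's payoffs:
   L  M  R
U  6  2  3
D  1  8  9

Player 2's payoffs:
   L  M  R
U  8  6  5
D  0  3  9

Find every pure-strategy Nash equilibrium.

The pure Nash equilibria are (U, L); (D, R).

(U, L): Player 1 gets 6, best alternative 1; Player 2 gets 8, best alternative 6. No profitable deviation — NE.
(U, M): Player 1 can switch to D (2 → 8). Not NE.
(U, R): Player 1 can switch to D (3 → 9). Not NE.
(D, L): Player 1 can switch to U (1 → 6). Not NE.
(D, M): Player 2 can switch to R (3 → 9). Not NE.
(D, R): Player 1 gets 9, best alternative 3; Player 2 gets 9, best alternative 3. No profitable deviation — NE.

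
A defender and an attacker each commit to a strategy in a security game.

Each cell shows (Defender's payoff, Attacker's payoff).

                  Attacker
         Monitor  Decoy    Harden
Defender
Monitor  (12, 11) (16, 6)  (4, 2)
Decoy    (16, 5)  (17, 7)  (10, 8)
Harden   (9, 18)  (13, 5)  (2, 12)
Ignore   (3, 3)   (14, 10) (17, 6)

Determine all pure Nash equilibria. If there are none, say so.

Defender against Monitor: payoffs 12, 16, 9, 3 → best response Decoy.
Defender against Decoy: payoffs 16, 17, 13, 14 → best response Decoy.
Defender against Harden: payoffs 4, 10, 2, 17 → best response Ignore.
Attacker against Monitor: payoffs 11, 6, 2 → best response Monitor.
Attacker against Decoy: payoffs 5, 7, 8 → best response Harden.
Attacker against Harden: payoffs 18, 5, 12 → best response Monitor.
Attacker against Ignore: payoffs 3, 10, 6 → best response Decoy.
No profile is a mutual best response for all players.

none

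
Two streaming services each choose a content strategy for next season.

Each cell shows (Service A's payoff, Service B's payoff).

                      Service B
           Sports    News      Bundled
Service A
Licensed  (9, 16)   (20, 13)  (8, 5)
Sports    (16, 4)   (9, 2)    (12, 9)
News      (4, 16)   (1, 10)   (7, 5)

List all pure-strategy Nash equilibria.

(Sports, Bundled)

Mark each player's best response to every combination of opponents' strategies; a profile where every player is best-responding is a pure Nash equilibrium.
Service A against Sports: payoffs 9, 16, 4 → best response Sports.
Service A against News: payoffs 20, 9, 1 → best response Licensed.
Service A against Bundled: payoffs 8, 12, 7 → best response Sports.
Service B against Licensed: payoffs 16, 13, 5 → best response Sports.
Service B against Sports: payoffs 4, 2, 9 → best response Bundled.
Service B against News: payoffs 16, 10, 5 → best response Sports.
Mutual best responses: (Sports, Bundled).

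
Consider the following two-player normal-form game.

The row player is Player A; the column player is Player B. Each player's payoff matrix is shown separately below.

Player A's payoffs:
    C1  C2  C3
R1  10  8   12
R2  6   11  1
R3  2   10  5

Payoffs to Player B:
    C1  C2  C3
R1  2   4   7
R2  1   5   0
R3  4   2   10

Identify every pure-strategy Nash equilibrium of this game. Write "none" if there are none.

Mark each player's best response to every combination of opponents' strategies; a profile where every player is best-responding is a pure Nash equilibrium.
Player A against C1: payoffs 10, 6, 2 → best response R1.
Player A against C2: payoffs 8, 11, 10 → best response R2.
Player A against C3: payoffs 12, 1, 5 → best response R1.
Player B against R1: payoffs 2, 4, 7 → best response C3.
Player B against R2: payoffs 1, 5, 0 → best response C2.
Player B against R3: payoffs 4, 2, 10 → best response C3.
Mutual best responses: (R1, C3); (R2, C2).

(R1, C3) and (R2, C2)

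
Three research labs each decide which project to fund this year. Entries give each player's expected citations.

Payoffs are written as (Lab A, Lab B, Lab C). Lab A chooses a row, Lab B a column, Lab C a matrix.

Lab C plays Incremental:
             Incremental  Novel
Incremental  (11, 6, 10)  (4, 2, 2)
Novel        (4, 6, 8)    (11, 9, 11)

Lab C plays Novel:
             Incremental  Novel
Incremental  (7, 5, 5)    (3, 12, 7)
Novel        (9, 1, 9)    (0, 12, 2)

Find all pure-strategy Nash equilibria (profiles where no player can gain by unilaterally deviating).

Pure-strategy Nash equilibria: (Incremental, Incremental, Incremental) and (Incremental, Novel, Novel) and (Novel, Novel, Incremental)

(Incremental, Incremental, Incremental): Lab A gets 11, best alternative 4; Lab B gets 6, best alternative 2; Lab C gets 10, best alternative 5. No profitable deviation — NE.
(Incremental, Incremental, Novel): Lab A can switch to Novel (7 → 9). Not NE.
(Incremental, Novel, Incremental): Lab A can switch to Novel (4 → 11). Not NE.
(Incremental, Novel, Novel): Lab A gets 3, best alternative 0; Lab B gets 12, best alternative 5; Lab C gets 7, best alternative 2. No profitable deviation — NE.
(Novel, Incremental, Incremental): Lab A can switch to Incremental (4 → 11). Not NE.
(Novel, Incremental, Novel): Lab B can switch to Novel (1 → 12). Not NE.
(Novel, Novel, Incremental): Lab A gets 11, best alternative 4; Lab B gets 9, best alternative 6; Lab C gets 11, best alternative 2. No profitable deviation — NE.
(Novel, Novel, Novel): Lab A can switch to Incremental (0 → 3). Not NE.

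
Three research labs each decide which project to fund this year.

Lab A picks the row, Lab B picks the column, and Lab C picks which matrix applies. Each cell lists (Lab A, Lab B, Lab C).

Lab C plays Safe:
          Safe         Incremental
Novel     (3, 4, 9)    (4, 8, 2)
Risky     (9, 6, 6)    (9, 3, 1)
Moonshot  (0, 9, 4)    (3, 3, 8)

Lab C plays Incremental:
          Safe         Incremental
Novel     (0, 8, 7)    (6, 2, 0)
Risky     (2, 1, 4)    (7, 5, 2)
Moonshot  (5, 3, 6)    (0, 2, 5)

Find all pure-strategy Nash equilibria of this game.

(Novel, Safe, Safe): Lab A can switch to Risky (3 → 9). Not NE.
(Novel, Safe, Incremental): Lab A can switch to Risky (0 → 2). Not NE.
(Novel, Incremental, Safe): Lab A can switch to Risky (4 → 9). Not NE.
(Novel, Incremental, Incremental): Lab A can switch to Risky (6 → 7). Not NE.
(Risky, Safe, Safe): Lab A gets 9, best alternative 3; Lab B gets 6, best alternative 3; Lab C gets 6, best alternative 4. No profitable deviation — NE.
(Risky, Safe, Incremental): Lab A can switch to Moonshot (2 → 5). Not NE.
(Risky, Incremental, Safe): Lab B can switch to Safe (3 → 6). Not NE.
(Risky, Incremental, Incremental): Lab A gets 7, best alternative 6; Lab B gets 5, best alternative 1; Lab C gets 2, best alternative 1. No profitable deviation — NE.
(Moonshot, Safe, Incremental): Lab A gets 5, best alternative 2; Lab B gets 3, best alternative 2; Lab C gets 6, best alternative 4. No profitable deviation — NE.
(The remaining 3 profiles each have a profitable deviation by the same check.)

The pure Nash equilibria are (Risky, Safe, Safe); (Risky, Incremental, Incremental); (Moonshot, Safe, Incremental).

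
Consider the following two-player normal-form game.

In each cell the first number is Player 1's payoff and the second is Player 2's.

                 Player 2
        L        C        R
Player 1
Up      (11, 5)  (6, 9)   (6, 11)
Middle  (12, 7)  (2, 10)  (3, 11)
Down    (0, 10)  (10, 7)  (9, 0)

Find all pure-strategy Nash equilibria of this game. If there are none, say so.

For each strategy profile, look for a profitable unilateral deviation.
(Up, L): Player 1 can switch to Middle (11 → 12). Not NE.
(Up, C): Player 1 can switch to Down (6 → 10). Not NE.
(Up, R): Player 1 can switch to Down (6 → 9). Not NE.
(Middle, L): Player 2 can switch to C (7 → 10). Not NE.
(Middle, C): Player 1 can switch to Up (2 → 6). Not NE.
(Middle, R): Player 1 can switch to Up (3 → 6). Not NE.
(Down, L): Player 1 can switch to Up (0 → 11). Not NE.
(Down, C): Player 2 can switch to L (7 → 10). Not NE.
(Down, R): Player 2 can switch to L (0 → 10). Not NE.

none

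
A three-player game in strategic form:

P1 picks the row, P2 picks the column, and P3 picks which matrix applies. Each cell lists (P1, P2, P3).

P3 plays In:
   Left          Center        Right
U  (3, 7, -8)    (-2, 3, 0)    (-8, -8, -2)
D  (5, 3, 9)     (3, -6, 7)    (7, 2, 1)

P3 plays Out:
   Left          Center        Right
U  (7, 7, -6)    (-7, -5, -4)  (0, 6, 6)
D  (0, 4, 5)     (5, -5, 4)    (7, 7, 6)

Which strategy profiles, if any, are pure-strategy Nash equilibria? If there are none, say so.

(U, Left, Out), (D, Left, In), (D, Right, Out)

P1 against (Left, In): payoffs 3, 5 → best response D.
P1 against (Left, Out): payoffs 7, 0 → best response U.
P1 against (Center, In): payoffs -2, 3 → best response D.
P1 against (Center, Out): payoffs -7, 5 → best response D.
P1 against (Right, In): payoffs -8, 7 → best response D.
P1 against (Right, Out): payoffs 0, 7 → best response D.
P2 against (U, In): payoffs 7, 3, -8 → best response Left.
P2 against (U, Out): payoffs 7, -5, 6 → best response Left.
P2 against (D, In): payoffs 3, -6, 2 → best response Left.
P2 against (D, Out): payoffs 4, -5, 7 → best response Right.
P3 against (U, Left): payoffs -8, -6 → best response Out.
P3 against (U, Center): payoffs 0, -4 → best response In.
P3 against (U, Right): payoffs -2, 6 → best response Out.
P3 against (D, Left): payoffs 9, 5 → best response In.
P3 against (D, Center): payoffs 7, 4 → best response In.
P3 against (D, Right): payoffs 1, 6 → best response Out.
Mutual best responses: (U, Left, Out); (D, Left, In); (D, Right, Out).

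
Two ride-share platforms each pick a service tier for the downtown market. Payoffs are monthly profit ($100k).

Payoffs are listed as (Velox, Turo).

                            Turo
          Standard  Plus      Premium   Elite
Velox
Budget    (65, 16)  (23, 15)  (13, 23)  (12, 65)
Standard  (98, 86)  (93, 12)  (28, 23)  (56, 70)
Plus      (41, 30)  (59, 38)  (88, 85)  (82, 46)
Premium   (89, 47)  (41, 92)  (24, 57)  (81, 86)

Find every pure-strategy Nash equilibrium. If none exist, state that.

Velox against Standard: payoffs 65, 98, 41, 89 → best response Standard.
Velox against Plus: payoffs 23, 93, 59, 41 → best response Standard.
Velox against Premium: payoffs 13, 28, 88, 24 → best response Plus.
Velox against Elite: payoffs 12, 56, 82, 81 → best response Plus.
Turo against Budget: payoffs 16, 15, 23, 65 → best response Elite.
Turo against Standard: payoffs 86, 12, 23, 70 → best response Standard.
Turo against Plus: payoffs 30, 38, 85, 46 → best response Premium.
Turo against Premium: payoffs 47, 92, 57, 86 → best response Plus.
Mutual best responses: (Standard, Standard); (Plus, Premium).

The pure Nash equilibria are (Standard, Standard); (Plus, Premium).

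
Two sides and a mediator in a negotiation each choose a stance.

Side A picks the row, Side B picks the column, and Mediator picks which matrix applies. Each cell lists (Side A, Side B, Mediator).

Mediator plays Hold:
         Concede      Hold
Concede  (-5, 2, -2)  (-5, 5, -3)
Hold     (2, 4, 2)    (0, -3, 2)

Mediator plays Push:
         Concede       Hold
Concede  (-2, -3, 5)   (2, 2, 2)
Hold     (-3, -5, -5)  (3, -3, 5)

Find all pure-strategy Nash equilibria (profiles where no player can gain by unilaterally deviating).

Mark each player's best response to every combination of opponents' strategies; a profile where every player is best-responding is a pure Nash equilibrium.
Side A against (Concede, Hold): payoffs -5, 2 → best response Hold.
Side A against (Concede, Push): payoffs -2, -3 → best response Concede.
Side A against (Hold, Hold): payoffs -5, 0 → best response Hold.
Side A against (Hold, Push): payoffs 2, 3 → best response Hold.
Side B against (Concede, Hold): payoffs 2, 5 → best response Hold.
Side B against (Concede, Push): payoffs -3, 2 → best response Hold.
Side B against (Hold, Hold): payoffs 4, -3 → best response Concede.
Side B against (Hold, Push): payoffs -5, -3 → best response Hold.
Mediator against (Concede, Concede): payoffs -2, 5 → best response Push.
Mediator against (Concede, Hold): payoffs -3, 2 → best response Push.
Mediator against (Hold, Concede): payoffs 2, -5 → best response Hold.
Mediator against (Hold, Hold): payoffs 2, 5 → best response Push.
Mutual best responses: (Hold, Concede, Hold); (Hold, Hold, Push).

Pure-strategy Nash equilibria: (Hold, Concede, Hold); (Hold, Hold, Push)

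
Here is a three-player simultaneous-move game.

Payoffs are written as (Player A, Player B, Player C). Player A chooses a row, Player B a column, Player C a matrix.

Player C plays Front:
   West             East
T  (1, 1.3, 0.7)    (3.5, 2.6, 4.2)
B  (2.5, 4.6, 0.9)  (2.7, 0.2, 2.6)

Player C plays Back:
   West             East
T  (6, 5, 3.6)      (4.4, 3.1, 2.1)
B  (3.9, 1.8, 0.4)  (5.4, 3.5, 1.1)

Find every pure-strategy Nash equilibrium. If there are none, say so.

Player A against (West, Front): payoffs 1, 2.5 → best response B.
Player A against (West, Back): payoffs 6, 3.9 → best response T.
Player A against (East, Front): payoffs 3.5, 2.7 → best response T.
Player A against (East, Back): payoffs 4.4, 5.4 → best response B.
Player B against (T, Front): payoffs 1.3, 2.6 → best response East.
Player B against (T, Back): payoffs 5, 3.1 → best response West.
Player B against (B, Front): payoffs 4.6, 0.2 → best response West.
Player B against (B, Back): payoffs 1.8, 3.5 → best response East.
Player C against (T, West): payoffs 0.7, 3.6 → best response Back.
Player C against (T, East): payoffs 4.2, 2.1 → best response Front.
Player C against (B, West): payoffs 0.9, 0.4 → best response Front.
Player C against (B, East): payoffs 2.6, 1.1 → best response Front.
Mutual best responses: (T, West, Back); (T, East, Front); (B, West, Front).

(T, West, Back) and (T, East, Front) and (B, West, Front)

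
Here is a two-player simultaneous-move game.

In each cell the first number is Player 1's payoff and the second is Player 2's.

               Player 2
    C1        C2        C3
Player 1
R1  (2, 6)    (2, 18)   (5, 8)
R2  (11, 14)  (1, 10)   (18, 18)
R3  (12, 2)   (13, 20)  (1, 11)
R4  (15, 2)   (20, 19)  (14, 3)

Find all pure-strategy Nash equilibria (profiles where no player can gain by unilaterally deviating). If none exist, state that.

(R2, C3), (R4, C2)

For each player, find the best response to each opponent profile; mutual best responses are the pure NE.
Player 1 against C1: payoffs 2, 11, 12, 15 → best response R4.
Player 1 against C2: payoffs 2, 1, 13, 20 → best response R4.
Player 1 against C3: payoffs 5, 18, 1, 14 → best response R2.
Player 2 against R1: payoffs 6, 18, 8 → best response C2.
Player 2 against R2: payoffs 14, 10, 18 → best response C3.
Player 2 against R3: payoffs 2, 20, 11 → best response C2.
Player 2 against R4: payoffs 2, 19, 3 → best response C2.
Mutual best responses: (R2, C3); (R4, C2).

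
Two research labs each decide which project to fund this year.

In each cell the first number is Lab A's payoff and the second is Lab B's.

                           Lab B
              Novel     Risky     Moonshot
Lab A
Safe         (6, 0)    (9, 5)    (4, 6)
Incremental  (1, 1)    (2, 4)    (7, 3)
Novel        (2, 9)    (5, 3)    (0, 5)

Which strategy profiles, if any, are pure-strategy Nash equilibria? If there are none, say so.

(Safe, Novel): Lab B can switch to Risky (0 → 5). Not NE.
(Safe, Risky): Lab B can switch to Moonshot (5 → 6). Not NE.
(Safe, Moonshot): Lab A can switch to Incremental (4 → 7). Not NE.
(Incremental, Novel): Lab A can switch to Safe (1 → 6). Not NE.
(Incremental, Risky): Lab A can switch to Safe (2 → 9). Not NE.
(Incremental, Moonshot): Lab B can switch to Risky (3 → 4). Not NE.
(Novel, Novel): Lab A can switch to Safe (2 → 6). Not NE.
(Novel, Risky): Lab A can switch to Safe (5 → 9). Not NE.
(The remaining 1 profile has a profitable deviation by the same check.)

There is no pure-strategy Nash equilibrium.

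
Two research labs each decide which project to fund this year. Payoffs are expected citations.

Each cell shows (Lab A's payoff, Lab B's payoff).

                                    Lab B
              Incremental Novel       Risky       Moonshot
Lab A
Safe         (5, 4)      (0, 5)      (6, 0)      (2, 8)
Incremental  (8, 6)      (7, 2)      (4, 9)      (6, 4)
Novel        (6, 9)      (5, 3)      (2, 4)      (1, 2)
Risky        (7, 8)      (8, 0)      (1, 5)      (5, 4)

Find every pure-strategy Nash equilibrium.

This game has no pure Nash equilibrium.

Lab A against Incremental: payoffs 5, 8, 6, 7 → best response Incremental.
Lab A against Novel: payoffs 0, 7, 5, 8 → best response Risky.
Lab A against Risky: payoffs 6, 4, 2, 1 → best response Safe.
Lab A against Moonshot: payoffs 2, 6, 1, 5 → best response Incremental.
Lab B against Safe: payoffs 4, 5, 0, 8 → best response Moonshot.
Lab B against Incremental: payoffs 6, 2, 9, 4 → best response Risky.
Lab B against Novel: payoffs 9, 3, 4, 2 → best response Incremental.
Lab B against Risky: payoffs 8, 0, 5, 4 → best response Incremental.
No profile is a mutual best response for all players.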